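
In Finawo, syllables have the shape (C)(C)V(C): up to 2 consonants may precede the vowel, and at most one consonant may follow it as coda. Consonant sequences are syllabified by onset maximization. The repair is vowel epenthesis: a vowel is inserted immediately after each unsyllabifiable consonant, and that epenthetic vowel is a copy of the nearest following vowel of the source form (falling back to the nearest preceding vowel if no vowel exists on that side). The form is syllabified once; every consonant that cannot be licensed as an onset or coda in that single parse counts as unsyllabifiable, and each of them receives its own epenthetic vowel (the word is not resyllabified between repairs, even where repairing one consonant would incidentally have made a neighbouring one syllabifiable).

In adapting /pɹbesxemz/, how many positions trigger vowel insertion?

2

The unsyllabifiable consonants are /p/, /z/; each receives one epenthetic vowel.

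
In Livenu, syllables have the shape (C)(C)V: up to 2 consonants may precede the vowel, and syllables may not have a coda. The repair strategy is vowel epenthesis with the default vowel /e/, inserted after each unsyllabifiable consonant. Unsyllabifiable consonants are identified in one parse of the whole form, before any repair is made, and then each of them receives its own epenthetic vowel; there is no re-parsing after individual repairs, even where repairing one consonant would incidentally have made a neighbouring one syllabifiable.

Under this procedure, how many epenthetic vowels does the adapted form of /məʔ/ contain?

1

The unsyllabifiable consonants are /ʔ/; each receives one epenthetic vowel.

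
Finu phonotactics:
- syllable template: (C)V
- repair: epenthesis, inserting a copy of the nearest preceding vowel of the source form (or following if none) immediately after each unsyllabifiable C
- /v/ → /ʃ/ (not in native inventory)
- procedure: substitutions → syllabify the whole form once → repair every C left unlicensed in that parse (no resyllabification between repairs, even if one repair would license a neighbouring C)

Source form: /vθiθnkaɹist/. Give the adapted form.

Substitution: /v/ → /ʃ/, giving /ʃθiθnkaɹist/.
The consonants /ʃ/, /θ/, /n/, /s/, /t/ cannot be parsed into a legal (C)V syllable (no codas are permitted; onsets are limited to one consonant).
Each unlicensed consonant becomes the onset of a new syllable: /ʃ/ → /ʃi/, /θ/ → /θi/, /n/ → /ni/, /s/ → /si/, /t/ → /ti/.

ʃiθiθinikaɹisiti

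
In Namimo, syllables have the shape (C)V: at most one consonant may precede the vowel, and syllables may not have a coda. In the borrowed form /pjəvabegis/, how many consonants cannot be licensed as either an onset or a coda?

2

The consonants /p/, /s/ cannot be parsed into a legal (C)V syllable (no codas are permitted; onsets are limited to one consonant).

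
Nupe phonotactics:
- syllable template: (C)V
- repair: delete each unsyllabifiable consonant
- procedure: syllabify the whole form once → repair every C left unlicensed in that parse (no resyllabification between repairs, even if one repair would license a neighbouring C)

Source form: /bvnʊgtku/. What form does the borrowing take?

Syllabifying with onset maximization leaves /b/, /v/, /g/, /t/ stranded (no codas are permitted; onsets are limited to one consonant).
Each unlicensed consonant is deleted: /b/, /v/, /g/, /t/.

nʊku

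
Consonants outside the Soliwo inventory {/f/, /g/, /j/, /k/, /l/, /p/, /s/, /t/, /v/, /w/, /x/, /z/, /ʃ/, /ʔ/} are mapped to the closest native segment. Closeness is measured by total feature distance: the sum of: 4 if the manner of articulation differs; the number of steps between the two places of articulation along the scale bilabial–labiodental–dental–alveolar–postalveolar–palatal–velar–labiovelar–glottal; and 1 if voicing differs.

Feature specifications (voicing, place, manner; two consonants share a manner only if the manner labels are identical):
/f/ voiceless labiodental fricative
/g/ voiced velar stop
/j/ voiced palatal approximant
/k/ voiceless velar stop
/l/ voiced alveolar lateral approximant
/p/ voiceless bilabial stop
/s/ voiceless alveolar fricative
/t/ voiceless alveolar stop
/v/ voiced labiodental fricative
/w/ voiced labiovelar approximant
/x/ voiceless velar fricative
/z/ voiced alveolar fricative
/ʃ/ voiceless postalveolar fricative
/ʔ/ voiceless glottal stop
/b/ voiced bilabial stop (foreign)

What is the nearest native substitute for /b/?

/p/ is closest: same manner (stop), place distance 0 (bilabial→bilabial), voicing differs (+1); total 1. Next closest is /t/ at distance 4.

p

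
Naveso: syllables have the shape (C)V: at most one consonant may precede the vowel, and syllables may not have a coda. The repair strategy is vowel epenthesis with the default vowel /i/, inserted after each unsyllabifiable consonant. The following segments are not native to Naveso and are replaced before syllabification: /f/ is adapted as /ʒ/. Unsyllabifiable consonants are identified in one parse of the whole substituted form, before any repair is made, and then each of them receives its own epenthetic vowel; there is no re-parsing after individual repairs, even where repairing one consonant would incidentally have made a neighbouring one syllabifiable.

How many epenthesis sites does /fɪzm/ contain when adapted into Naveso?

After substitution the input is /ʒɪzm/.
The unsyllabifiable consonants are /z/, /m/; each receives one epenthetic vowel.

2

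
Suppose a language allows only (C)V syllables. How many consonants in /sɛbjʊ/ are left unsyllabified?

Syllabifying with onset maximization leaves /b/ stranded (no codas are permitted; onsets are limited to one consonant).

1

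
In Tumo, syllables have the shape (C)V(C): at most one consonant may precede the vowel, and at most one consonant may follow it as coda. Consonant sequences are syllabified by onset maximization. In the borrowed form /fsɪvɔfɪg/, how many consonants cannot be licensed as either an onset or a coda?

1

Under (C)V(C), the unsyllabifiable consonants are /f/ (at most one coda consonant is licensed; onsets are limited to one consonant).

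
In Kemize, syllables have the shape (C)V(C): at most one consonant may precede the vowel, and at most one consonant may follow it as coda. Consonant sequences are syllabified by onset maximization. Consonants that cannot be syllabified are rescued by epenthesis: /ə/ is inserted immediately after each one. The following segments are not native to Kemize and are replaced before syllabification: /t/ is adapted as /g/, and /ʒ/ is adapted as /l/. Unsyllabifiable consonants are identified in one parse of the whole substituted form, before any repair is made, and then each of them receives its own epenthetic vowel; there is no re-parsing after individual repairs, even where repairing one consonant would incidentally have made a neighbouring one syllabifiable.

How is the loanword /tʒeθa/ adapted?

gəleθa

Substitution: /t/ → /g/, /ʒ/ → /l/, giving /gleθa/.
The consonants /g/ cannot be parsed into a legal (C)V(C) syllable (at most one coda consonant is licensed; onsets are limited to one consonant).
Each unlicensed consonant becomes the onset of a new syllable: /g/ → /gə/.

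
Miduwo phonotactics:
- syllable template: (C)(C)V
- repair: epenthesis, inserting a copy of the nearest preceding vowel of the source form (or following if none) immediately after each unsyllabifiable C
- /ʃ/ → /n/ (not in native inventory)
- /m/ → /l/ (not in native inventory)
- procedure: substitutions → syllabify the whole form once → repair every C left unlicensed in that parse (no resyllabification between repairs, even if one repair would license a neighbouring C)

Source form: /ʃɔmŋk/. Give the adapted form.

nɔlɔŋɔkɔ

Substitution: /ʃ/ → /n/, /m/ → /l/, giving /nɔlŋk/.
Under (C)(C)V, the unsyllabifiable consonants are /l/, /ŋ/, /k/ (no codas are permitted; onsets may contain at most 2 consonants).
Each unlicensed consonant becomes the onset of a new syllable: /l/ → /lɔ/, /ŋ/ → /ŋɔ/, /k/ → /kɔ/.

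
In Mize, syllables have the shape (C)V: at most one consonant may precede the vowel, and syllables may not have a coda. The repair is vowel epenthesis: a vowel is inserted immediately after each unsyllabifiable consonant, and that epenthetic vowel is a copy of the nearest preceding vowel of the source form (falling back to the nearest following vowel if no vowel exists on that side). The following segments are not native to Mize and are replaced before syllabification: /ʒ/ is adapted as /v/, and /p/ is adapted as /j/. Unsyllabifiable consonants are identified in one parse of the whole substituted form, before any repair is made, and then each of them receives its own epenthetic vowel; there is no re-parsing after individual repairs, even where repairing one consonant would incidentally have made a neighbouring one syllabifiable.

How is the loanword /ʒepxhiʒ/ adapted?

vejexehivi

Substitution: /ʒ/ → /v/, /p/ → /j/, giving /vejxhiv/.
Under (C)V, the unsyllabifiable consonants are /j/, /x/, /v/ (no codas are permitted; onsets are limited to one consonant).
Inserting the epenthetic vowel yields /j/ → /je/, /x/ → /xe/, /v/ → /vi/.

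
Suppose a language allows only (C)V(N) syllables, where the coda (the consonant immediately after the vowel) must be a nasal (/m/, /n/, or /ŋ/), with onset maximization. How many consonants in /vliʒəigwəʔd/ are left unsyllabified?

Syllabifying with onset maximization leaves /v/, /g/, /ʔ/, /d/ stranded (only a nasal (/m/, /n/, or /ŋ/) is licensed in coda position; onsets are limited to one consonant).

4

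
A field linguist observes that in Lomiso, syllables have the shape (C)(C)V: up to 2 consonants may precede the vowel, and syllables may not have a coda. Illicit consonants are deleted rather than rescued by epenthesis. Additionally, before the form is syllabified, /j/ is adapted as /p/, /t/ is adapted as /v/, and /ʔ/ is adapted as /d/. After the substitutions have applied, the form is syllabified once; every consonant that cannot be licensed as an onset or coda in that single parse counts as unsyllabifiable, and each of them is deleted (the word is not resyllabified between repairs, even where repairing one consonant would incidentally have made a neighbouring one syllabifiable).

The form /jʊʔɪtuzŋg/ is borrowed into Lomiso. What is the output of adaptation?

Substitution: /j/ → /p/, /ʔ/ → /d/, /t/ → /v/, giving /pʊdɪvuzŋg/.
Under (C)(C)V, the unsyllabifiable consonants are /z/, /ŋ/, /g/ (no codas are permitted; onsets may contain at most 2 consonants).
Deleting the stranded consonants removes /z/, /ŋ/, /g/.

pʊdɪvu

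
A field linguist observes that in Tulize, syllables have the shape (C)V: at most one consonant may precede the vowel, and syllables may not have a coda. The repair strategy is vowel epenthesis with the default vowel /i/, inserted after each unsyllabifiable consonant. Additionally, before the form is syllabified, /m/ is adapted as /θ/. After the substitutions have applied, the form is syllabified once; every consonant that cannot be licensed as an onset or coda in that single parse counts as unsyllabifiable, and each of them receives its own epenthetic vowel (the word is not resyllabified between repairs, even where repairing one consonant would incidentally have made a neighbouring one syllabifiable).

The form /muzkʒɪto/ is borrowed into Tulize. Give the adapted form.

Substitution: /m/ → /θ/, giving /θuzkʒɪto/.
Syllabifying with onset maximization leaves /z/, /k/ stranded (no codas are permitted; onsets are limited to one consonant).
Inserting the epenthetic vowel yields /z/ → /zi/, /k/ → /ki/.

θuzikiʒɪto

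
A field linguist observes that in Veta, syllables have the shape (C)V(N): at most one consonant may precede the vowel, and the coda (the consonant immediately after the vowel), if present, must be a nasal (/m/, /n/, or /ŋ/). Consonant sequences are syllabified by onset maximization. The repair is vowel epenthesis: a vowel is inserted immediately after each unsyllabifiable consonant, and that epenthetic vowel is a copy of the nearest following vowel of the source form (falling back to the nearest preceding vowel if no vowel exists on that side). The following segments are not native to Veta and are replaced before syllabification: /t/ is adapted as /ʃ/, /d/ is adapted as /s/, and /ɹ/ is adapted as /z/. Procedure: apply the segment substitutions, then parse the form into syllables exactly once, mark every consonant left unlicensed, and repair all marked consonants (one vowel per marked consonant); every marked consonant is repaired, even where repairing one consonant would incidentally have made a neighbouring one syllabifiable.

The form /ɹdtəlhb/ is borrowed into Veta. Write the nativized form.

Substitution: /ɹ/ → /z/, /d/ → /s/, /t/ → /ʃ/, giving /zsʃəlhb/.
The consonants /z/, /s/, /l/, /h/, /b/ cannot be parsed into a legal (C)V(N) syllable (only a nasal (/m/, /n/, or /ŋ/) is licensed in coda position; onsets are limited to one consonant).
Inserting the epenthetic vowel yields /z/ → /zə/, /s/ → /sə/, /l/ → /lə/, /h/ → /hə/, /b/ → /bə/.

zəsəʃələhəbə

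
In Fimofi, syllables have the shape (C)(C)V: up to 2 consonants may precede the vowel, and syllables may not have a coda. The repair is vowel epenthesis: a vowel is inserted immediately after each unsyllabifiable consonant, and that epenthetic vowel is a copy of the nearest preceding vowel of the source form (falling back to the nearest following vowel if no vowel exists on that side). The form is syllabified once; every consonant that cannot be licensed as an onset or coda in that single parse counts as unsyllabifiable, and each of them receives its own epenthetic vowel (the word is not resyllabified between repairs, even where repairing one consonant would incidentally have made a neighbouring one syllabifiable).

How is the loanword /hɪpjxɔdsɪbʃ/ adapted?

hɪpɪjxɔdsɪbɪʃɪ

Under (C)(C)V, the unsyllabifiable consonants are /p/, /b/, /ʃ/ (no codas are permitted; onsets may contain at most 2 consonants).
Inserting the epenthetic vowel yields /p/ → /pɪ/, /b/ → /bɪ/, /ʃ/ → /ʃɪ/.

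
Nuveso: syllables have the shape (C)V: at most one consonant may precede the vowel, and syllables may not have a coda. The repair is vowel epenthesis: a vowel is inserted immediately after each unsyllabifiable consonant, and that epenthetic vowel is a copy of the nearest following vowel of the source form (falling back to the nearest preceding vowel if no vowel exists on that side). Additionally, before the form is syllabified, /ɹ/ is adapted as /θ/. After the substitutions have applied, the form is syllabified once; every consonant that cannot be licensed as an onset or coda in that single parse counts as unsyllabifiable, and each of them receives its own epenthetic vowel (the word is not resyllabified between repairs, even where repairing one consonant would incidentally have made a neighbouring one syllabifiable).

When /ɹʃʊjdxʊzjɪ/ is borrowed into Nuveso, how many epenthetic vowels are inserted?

4

After substitution the input is /θʃʊjdxʊzjɪ/.
The unsyllabifiable consonants are /θ/, /j/, /d/, /z/; each receives one epenthetic vowel.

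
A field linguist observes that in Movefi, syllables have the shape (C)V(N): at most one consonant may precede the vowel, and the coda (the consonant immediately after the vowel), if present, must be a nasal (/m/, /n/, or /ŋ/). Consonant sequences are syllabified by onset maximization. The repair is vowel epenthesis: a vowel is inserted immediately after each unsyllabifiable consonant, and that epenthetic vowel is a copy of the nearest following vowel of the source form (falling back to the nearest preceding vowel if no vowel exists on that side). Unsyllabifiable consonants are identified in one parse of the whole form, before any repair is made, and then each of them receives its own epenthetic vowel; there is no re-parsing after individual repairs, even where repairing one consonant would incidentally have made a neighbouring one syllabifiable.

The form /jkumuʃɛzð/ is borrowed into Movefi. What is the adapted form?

jukumuʃɛzɛðɛ

The consonants /j/, /z/, /ð/ cannot be parsed into a legal (C)V(N) syllable (only a nasal (/m/, /n/, or /ŋ/) is licensed in coda position; onsets are limited to one consonant).
Each unlicensed consonant becomes the onset of a new syllable: /j/ → /ju/, /z/ → /zɛ/, /ð/ → /ðɛ/.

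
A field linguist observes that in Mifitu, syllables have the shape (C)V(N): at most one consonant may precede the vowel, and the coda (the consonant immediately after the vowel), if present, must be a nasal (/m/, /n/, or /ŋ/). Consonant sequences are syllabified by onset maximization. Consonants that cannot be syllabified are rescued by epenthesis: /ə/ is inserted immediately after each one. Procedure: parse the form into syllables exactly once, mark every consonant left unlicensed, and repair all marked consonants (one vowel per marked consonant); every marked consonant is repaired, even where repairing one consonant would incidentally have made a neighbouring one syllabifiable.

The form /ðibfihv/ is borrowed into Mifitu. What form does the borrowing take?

Syllabifying with onset maximization leaves /b/, /h/, /v/ stranded (only a nasal (/m/, /n/, or /ŋ/) is licensed in coda position; onsets are limited to one consonant).
Inserting the epenthetic vowel yields /b/ → /bə/, /h/ → /hə/, /v/ → /və/.

ðibəfihəvə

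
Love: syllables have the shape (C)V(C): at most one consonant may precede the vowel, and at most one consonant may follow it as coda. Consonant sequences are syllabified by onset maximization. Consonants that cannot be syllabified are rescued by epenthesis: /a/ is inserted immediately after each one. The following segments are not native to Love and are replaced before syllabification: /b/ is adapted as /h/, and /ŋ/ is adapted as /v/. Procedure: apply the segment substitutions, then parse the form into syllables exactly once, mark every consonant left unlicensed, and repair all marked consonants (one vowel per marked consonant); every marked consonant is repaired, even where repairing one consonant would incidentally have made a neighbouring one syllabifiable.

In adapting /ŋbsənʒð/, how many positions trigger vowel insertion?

4

After substitution the input is /vhsənʒð/.
The unsyllabifiable consonants are /v/, /h/, /ʒ/, /ð/; each receives one epenthetic vowel.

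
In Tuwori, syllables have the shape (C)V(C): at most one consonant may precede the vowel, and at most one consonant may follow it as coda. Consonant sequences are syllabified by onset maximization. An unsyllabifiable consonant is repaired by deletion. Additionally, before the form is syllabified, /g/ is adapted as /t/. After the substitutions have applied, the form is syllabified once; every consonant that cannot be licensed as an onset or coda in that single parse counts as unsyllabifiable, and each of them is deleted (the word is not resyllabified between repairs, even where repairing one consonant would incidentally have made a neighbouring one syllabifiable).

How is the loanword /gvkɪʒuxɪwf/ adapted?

Substitution: /g/ → /t/, giving /tvkɪʒuxɪwf/.
The consonants /t/, /v/, /f/ cannot be parsed into a legal (C)V(C) syllable (at most one coda consonant is licensed; onsets are limited to one consonant).
Deleting the stranded consonants removes /t/, /v/, /f/.

kɪʒuxɪw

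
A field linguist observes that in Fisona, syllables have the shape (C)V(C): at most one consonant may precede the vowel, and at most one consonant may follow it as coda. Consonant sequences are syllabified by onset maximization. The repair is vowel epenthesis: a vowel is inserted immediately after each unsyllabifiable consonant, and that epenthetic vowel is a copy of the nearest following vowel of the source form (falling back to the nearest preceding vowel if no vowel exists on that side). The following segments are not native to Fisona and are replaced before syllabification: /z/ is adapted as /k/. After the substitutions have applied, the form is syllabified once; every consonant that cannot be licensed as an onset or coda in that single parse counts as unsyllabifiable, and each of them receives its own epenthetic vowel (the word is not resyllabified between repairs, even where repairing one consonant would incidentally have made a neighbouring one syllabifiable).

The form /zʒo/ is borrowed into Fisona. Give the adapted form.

Substitution: /z/ → /k/, giving /kʒo/.
Syllabifying with onset maximization leaves /k/ stranded (at most one coda consonant is licensed; onsets are limited to one consonant).
Epenthesis after each stranded consonant: /k/ → /ko/.

koʒo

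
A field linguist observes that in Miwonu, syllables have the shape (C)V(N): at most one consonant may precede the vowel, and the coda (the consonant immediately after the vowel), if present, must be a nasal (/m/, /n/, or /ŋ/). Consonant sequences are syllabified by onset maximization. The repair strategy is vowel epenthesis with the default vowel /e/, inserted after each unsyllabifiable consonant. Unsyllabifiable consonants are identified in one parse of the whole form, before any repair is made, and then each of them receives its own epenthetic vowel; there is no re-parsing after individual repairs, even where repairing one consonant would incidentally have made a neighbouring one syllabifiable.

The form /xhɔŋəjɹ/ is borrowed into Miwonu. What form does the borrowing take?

Syllabifying with onset maximization leaves /x/, /j/, /ɹ/ stranded (only a nasal (/m/, /n/, or /ŋ/) is licensed in coda position; onsets are limited to one consonant).
Epenthesis after each stranded consonant: /x/ → /xe/, /j/ → /je/, /ɹ/ → /ɹe/.

xehɔŋəjeɹe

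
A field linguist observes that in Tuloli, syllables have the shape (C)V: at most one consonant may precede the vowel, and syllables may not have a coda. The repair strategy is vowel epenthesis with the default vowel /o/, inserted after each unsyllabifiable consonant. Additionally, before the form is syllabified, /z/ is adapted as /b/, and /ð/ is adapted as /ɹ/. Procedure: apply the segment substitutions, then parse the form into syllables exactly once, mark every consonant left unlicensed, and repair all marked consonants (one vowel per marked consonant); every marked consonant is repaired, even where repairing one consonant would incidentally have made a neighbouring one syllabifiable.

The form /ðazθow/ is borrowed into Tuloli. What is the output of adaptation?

ɹaboθowo

Substitution: /ð/ → /ɹ/, /z/ → /b/, giving /ɹabθow/.
Under (C)V, the unsyllabifiable consonants are /b/, /w/ (no codas are permitted; onsets are limited to one consonant).
Epenthesis after each stranded consonant: /b/ → /bo/, /w/ → /wo/.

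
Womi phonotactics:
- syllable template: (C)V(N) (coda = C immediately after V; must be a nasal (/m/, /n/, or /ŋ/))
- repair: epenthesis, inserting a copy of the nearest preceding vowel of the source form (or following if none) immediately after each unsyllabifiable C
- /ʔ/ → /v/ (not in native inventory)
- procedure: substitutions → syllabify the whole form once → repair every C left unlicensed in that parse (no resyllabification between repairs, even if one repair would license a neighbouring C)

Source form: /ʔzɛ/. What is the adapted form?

vɛzɛ

Substitution: /ʔ/ → /v/, giving /vzɛ/.
Under (C)V(N), the unsyllabifiable consonants are /v/ (only a nasal (/m/, /n/, or /ŋ/) is licensed in coda position; onsets are limited to one consonant).
Each unlicensed consonant becomes the onset of a new syllable: /v/ → /vɛ/.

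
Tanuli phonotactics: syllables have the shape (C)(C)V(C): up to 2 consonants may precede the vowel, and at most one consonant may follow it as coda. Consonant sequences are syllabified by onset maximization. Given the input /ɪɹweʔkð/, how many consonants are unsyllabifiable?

2

Syllabifying with onset maximization leaves /k/, /ð/ stranded (at most one coda consonant is licensed; onsets may contain at most 2 consonants).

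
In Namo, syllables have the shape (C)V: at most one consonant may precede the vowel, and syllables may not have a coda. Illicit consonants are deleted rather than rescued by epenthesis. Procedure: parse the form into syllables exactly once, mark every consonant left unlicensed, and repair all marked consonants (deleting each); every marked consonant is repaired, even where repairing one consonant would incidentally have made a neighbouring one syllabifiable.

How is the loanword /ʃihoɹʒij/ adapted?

The consonants /ɹ/, /j/ cannot be parsed into a legal (C)V syllable (no codas are permitted; onsets are limited to one consonant).
Deleting the stranded consonants removes /ɹ/, /j/.

ʃihoʒi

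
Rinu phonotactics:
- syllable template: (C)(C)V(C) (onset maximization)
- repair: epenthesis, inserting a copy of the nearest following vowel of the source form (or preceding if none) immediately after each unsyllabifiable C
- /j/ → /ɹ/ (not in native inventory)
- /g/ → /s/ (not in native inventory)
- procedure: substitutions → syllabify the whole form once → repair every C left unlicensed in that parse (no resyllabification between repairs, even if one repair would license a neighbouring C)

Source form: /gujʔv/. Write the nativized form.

Substitution: /g/ → /s/, /j/ → /ɹ/, giving /suɹʔv/.
The consonants /ʔ/, /v/ cannot be parsed into a legal (C)(C)V(C) syllable (at most one coda consonant is licensed; onsets may contain at most 2 consonants).
Each unlicensed consonant becomes the onset of a new syllable: /ʔ/ → /ʔu/, /v/ → /vu/.

suɹʔuvu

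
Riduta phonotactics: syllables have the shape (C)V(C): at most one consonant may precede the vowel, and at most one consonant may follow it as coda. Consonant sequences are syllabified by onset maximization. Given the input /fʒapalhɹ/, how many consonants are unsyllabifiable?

Under (C)V(C), the unsyllabifiable consonants are /f/, /h/, /ɹ/ (at most one coda consonant is licensed; onsets are limited to one consonant).

3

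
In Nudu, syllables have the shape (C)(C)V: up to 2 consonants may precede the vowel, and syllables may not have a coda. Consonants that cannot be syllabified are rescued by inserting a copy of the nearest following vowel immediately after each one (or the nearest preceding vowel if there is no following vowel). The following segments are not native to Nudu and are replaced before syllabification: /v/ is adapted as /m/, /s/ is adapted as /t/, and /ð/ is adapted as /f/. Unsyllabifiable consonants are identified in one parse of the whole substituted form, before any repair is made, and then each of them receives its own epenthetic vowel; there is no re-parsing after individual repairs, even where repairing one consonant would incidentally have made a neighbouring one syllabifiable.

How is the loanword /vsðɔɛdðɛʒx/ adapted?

Substitution: /v/ → /m/, /s/ → /t/, /ð/ → /f/, giving /mtfɔɛdfɛʒx/.
Syllabifying with onset maximization leaves /m/, /ʒ/, /x/ stranded (no codas are permitted; onsets may contain at most 2 consonants).
Each unlicensed consonant becomes the onset of a new syllable: /m/ → /mɔ/, /ʒ/ → /ʒɛ/, /x/ → /xɛ/.

mɔtfɔɛdfɛʒɛxɛ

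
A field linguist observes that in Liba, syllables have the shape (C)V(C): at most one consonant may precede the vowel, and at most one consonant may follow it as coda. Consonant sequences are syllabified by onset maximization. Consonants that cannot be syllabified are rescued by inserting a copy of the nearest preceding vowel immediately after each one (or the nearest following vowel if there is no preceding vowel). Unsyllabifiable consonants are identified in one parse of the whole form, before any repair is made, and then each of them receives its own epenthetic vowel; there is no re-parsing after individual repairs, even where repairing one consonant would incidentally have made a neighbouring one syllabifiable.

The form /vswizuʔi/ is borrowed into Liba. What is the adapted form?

The consonants /v/, /s/ cannot be parsed into a legal (C)V(C) syllable (at most one coda consonant is licensed; onsets are limited to one consonant).
Each unlicensed consonant becomes the onset of a new syllable: /v/ → /vi/, /s/ → /si/.

visiwizuʔi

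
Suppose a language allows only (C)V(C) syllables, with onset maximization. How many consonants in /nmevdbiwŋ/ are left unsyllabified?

Under (C)V(C), the unsyllabifiable consonants are /n/, /d/, /ŋ/ (at most one coda consonant is licensed; onsets are limited to one consonant).

3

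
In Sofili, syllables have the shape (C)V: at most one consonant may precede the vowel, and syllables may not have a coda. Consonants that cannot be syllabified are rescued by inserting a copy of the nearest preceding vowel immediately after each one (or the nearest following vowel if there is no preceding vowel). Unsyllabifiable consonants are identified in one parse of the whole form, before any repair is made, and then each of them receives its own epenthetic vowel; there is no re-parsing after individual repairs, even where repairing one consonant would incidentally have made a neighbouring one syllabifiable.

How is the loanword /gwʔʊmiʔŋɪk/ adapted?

gʊwʊʔʊmiʔiŋɪkɪ

Syllabifying with onset maximization leaves /g/, /w/, /ʔ/, /k/ stranded (no codas are permitted; onsets are limited to one consonant).
Each unlicensed consonant becomes the onset of a new syllable: /g/ → /gʊ/, /w/ → /wʊ/, /ʔ/ → /ʔi/, /k/ → /kɪ/.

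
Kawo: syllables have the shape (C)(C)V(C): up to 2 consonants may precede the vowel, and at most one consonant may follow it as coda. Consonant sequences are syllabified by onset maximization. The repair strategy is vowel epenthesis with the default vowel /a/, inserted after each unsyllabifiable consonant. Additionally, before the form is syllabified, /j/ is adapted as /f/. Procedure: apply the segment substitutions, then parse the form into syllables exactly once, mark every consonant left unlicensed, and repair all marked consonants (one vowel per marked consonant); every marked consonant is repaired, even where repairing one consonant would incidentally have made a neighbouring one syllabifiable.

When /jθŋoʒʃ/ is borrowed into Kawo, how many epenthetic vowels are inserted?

After substitution the input is /fθŋoʒʃ/.
The unsyllabifiable consonants are /f/, /ʃ/; each receives one epenthetic vowel.

2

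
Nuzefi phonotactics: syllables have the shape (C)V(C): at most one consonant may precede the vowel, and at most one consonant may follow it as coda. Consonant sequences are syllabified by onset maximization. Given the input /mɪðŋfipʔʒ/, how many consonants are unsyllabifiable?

Under (C)V(C), the unsyllabifiable consonants are /ŋ/, /ʔ/, /ʒ/ (at most one coda consonant is licensed; onsets are limited to one consonant).

3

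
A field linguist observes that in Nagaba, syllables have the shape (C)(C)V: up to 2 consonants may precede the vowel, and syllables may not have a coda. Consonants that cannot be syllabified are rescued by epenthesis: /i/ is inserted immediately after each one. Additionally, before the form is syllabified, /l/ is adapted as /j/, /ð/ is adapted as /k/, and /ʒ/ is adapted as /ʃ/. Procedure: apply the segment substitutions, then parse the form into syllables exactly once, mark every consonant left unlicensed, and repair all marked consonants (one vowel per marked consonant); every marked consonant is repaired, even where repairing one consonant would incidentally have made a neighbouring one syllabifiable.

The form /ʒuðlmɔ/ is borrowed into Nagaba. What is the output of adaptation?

Substitution: /ʒ/ → /ʃ/, /ð/ → /k/, /l/ → /j/, giving /ʃukjmɔ/.
Syllabifying with onset maximization leaves /k/ stranded (no codas are permitted; onsets may contain at most 2 consonants).
Inserting the epenthetic vowel yields /k/ → /ki/.

ʃukijmɔ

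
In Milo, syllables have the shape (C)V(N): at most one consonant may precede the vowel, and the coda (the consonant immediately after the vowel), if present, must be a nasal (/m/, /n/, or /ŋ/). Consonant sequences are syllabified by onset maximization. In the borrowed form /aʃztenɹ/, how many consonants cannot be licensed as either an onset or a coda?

Under (C)V(N), the unsyllabifiable consonants are /ʃ/, /z/, /ɹ/ (only a nasal (/m/, /n/, or /ŋ/) is licensed in coda position; onsets are limited to one consonant).

3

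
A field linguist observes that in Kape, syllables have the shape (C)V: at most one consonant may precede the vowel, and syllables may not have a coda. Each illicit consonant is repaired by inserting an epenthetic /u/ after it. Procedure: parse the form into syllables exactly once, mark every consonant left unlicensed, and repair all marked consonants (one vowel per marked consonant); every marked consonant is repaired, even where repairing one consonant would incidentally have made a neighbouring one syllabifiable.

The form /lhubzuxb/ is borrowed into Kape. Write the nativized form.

Under (C)V, the unsyllabifiable consonants are /l/, /b/, /x/, /b/ (no codas are permitted; onsets are limited to one consonant).
Epenthesis after each stranded consonant: /l/ → /lu/, /b/ → /bu/, /x/ → /xu/, /b/ → /bu/.

luhubuzuxubu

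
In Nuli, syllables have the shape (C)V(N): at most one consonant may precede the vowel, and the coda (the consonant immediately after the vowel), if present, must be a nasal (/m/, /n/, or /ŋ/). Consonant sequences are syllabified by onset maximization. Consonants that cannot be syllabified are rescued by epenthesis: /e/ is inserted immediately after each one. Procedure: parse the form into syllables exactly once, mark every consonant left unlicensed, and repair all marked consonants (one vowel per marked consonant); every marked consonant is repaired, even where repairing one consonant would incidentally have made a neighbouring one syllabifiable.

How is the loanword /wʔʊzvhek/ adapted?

Syllabifying with onset maximization leaves /w/, /z/, /v/, /k/ stranded (only a nasal (/m/, /n/, or /ŋ/) is licensed in coda position; onsets are limited to one consonant).
Each unlicensed consonant becomes the onset of a new syllable: /w/ → /we/, /z/ → /ze/, /v/ → /ve/, /k/ → /ke/.

weʔʊzeveheke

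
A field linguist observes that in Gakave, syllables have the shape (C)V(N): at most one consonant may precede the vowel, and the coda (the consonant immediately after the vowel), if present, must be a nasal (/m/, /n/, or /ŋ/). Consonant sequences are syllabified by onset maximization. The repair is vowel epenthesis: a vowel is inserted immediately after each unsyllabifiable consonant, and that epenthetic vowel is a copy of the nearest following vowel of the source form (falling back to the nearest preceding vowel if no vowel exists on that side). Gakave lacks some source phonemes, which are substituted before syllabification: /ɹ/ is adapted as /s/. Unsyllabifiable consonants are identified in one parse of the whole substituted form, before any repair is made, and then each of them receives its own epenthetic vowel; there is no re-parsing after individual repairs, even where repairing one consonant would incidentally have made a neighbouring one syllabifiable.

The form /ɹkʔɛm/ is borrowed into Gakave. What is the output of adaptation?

Substitution: /ɹ/ → /s/, giving /skʔɛm/.
Under (C)V(N), the unsyllabifiable consonants are /s/, /k/ (only a nasal (/m/, /n/, or /ŋ/) is licensed in coda position; onsets are limited to one consonant).
Epenthesis after each stranded consonant: /s/ → /sɛ/, /k/ → /kɛ/.

sɛkɛʔɛm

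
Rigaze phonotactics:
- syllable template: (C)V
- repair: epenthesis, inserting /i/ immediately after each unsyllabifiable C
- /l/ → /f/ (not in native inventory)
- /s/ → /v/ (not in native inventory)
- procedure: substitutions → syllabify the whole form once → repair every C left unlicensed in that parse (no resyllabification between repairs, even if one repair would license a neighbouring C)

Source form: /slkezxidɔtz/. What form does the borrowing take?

Substitution: /s/ → /v/, /l/ → /f/, giving /vfkezxidɔtz/.
Under (C)V, the unsyllabifiable consonants are /v/, /f/, /z/, /t/, /z/ (no codas are permitted; onsets are limited to one consonant).
Inserting the epenthetic vowel yields /v/ → /vi/, /f/ → /fi/, /z/ → /zi/, /t/ → /ti/, /z/ → /zi/.

vifikezixidɔtizi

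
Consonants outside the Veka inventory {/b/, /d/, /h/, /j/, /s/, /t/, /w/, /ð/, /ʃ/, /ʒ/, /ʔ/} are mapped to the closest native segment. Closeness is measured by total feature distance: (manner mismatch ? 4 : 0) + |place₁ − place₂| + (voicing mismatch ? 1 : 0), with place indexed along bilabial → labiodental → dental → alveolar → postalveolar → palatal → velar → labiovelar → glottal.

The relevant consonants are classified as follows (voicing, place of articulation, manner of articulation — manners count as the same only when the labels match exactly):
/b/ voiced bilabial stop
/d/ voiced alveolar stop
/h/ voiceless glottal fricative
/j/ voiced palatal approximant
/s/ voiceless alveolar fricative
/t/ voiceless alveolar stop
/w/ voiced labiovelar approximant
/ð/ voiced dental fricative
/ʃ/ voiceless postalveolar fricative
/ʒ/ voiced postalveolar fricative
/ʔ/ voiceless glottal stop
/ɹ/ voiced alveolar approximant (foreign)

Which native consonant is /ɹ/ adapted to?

j

/j/ is closest: same manner (approximant), place distance 2 (alveolar→palatal), same voicing; total 2. Next closest is /d/ at distance 4.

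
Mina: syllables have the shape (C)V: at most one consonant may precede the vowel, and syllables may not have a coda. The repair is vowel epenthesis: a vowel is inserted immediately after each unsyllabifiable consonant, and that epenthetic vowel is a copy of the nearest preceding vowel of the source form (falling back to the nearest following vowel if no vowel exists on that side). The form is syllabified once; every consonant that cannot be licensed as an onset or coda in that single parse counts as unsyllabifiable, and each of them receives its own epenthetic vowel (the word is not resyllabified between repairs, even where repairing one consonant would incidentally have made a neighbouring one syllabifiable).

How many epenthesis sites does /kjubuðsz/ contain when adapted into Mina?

The unsyllabifiable consonants are /k/, /ð/, /s/, /z/; each receives one epenthetic vowel.

4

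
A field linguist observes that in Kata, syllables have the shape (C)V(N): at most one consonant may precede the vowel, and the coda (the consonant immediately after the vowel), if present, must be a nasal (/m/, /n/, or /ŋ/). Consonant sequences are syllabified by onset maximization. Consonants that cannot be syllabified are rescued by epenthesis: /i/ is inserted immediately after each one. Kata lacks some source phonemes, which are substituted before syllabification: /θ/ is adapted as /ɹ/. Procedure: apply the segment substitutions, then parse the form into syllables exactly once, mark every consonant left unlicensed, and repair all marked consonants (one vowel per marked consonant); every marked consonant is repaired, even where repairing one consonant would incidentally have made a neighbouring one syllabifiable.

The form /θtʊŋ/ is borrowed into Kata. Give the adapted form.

ɹitʊŋ

Substitution: /θ/ → /ɹ/, giving /ɹtʊŋ/.
The consonants /ɹ/ cannot be parsed into a legal (C)V(N) syllable (only a nasal (/m/, /n/, or /ŋ/) is licensed in coda position; onsets are limited to one consonant).
Inserting the epenthetic vowel yields /ɹ/ → /ɹi/.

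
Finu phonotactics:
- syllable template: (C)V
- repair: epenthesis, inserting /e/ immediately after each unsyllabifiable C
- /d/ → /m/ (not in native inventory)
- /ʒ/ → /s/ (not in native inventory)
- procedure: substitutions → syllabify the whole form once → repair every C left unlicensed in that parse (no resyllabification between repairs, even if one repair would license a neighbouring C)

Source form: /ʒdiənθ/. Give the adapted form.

semiəneθe

Substitution: /ʒ/ → /s/, /d/ → /m/, giving /smiənθ/.
The consonants /s/, /n/, /θ/ cannot be parsed into a legal (C)V syllable (no codas are permitted; onsets are limited to one consonant).
Each unlicensed consonant becomes the onset of a new syllable: /s/ → /se/, /n/ → /ne/, /θ/ → /θe/.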